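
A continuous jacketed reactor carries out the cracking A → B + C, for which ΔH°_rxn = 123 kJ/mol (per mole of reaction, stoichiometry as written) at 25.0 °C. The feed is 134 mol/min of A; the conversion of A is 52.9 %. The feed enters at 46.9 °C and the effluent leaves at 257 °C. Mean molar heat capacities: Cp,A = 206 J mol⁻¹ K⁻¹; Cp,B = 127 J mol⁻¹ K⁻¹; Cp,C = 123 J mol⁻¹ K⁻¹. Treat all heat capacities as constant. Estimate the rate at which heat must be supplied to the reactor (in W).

Extent of reaction ξ = 0.529 × 134 = 70.886 mol/min
Reaction term: ξ·ΔH°_rxn = 70.886 × 123 = 8719 kJ/min
Sensible, feed 46.9→25 °C: -604.53 kJ/min
Outlet flows (mol/min): A 63.114, B 70.886, C 70.886
Sensible, products 25→257 °C: 7127.7 kJ/min
Q = ΔH = 15242 kJ/min = 254.04 kW
Heat supplied = 254040 W

Q_in = 254000 W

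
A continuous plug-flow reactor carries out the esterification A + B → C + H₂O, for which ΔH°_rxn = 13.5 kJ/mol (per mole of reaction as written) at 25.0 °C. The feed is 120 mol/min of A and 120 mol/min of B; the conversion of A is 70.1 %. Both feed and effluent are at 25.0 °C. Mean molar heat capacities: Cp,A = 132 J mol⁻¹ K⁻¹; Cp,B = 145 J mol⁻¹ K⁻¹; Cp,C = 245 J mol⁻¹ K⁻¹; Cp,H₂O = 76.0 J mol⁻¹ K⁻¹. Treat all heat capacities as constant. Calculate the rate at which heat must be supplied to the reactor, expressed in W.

Extent of reaction ξ = 0.701 × 120 = 84.12 mol/min
Reaction term: ξ·ΔH°_rxn = 84.12 × 13.5 = 1135.6 kJ/min
Q = ΔH = 1135.6 kJ/min = 18.927 kW
Heat supplied = 18927 W

Q_in = 18900 W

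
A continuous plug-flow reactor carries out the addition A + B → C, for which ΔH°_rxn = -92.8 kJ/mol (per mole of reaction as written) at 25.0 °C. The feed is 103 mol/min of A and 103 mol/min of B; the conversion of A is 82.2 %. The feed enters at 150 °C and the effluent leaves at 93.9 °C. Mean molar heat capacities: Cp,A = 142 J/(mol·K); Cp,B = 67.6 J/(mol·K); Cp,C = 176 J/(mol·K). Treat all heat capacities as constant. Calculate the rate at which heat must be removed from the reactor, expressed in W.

Q_out = 154000 W

Extent of reaction ξ = 0.822 × 103 = 84.666 mol/min
Reaction term: ξ·ΔH°_rxn = 84.666 × -92.8 = -7857 kJ/min
Sensible, feed 150→25 °C: -2698.6 kJ/min
Outlet flows (mol/min): A 18.334, B 18.334, C 84.666
Sensible, products 25→93.9 °C: 1291.5 kJ/min
Q = ΔH = -9264.1 kJ/min = -154.4 kW
Heat removed = 154400 W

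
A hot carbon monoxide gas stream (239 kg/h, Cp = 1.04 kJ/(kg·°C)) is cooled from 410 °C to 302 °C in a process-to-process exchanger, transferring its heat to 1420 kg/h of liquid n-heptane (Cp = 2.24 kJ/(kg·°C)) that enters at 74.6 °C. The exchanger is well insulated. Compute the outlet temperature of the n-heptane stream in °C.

T_c,out = 83.0 °C

Heat released by hot stream: Q = 239 × 1.04 × (410 − 302) = 26844 kJ/h
Energy balance on cold side (adiabatic exchanger): Q = ṁ_c·Cp_c·(T_c,out − T_c,in)
T_c,out = 74.6 + 26844/(1420 × 2.24) = 83.04 °C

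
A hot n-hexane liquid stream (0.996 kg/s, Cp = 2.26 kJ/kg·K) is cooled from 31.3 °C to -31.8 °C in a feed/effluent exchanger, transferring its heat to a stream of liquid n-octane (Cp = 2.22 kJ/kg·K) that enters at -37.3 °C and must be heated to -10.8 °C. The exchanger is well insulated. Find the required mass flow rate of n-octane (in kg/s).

Heat released by hot stream: Q = 0.996 × 2.26 × (31.3 − -31.8) = 142.04 kJ/s
Energy balance on cold side (adiabatic exchanger): Q = ṁ_c·Cp_c·(T_c,out − T_c,in)
ṁ_c = 142.04 / [2.22 × (-10.8 − -37.3)] = 2.4143 kg/s

ṁ_c = 2.41 kg/s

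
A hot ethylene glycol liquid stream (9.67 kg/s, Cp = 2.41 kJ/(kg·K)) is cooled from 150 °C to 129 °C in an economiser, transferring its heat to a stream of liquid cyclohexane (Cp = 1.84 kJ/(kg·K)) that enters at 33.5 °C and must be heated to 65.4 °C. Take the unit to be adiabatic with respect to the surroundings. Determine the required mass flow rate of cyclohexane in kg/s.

ṁ_c = 8.34 kg/s

Heat released by hot stream: Q = 9.67 × 2.41 × (150 − 129) = 489.4 kJ/s
Energy balance on cold side (adiabatic exchanger): Q = ṁ_c·Cp_c·(T_c,out − T_c,in)
ṁ_c = 489.4 / [1.84 × (65.4 − 33.5)] = 8.3379 kg/s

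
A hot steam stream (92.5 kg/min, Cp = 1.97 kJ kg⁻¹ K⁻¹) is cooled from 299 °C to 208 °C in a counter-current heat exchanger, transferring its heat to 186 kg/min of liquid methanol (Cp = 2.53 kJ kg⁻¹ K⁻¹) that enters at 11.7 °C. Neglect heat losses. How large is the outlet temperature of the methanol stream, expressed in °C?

T_c,out = 46.9 °C

Heat released by hot stream: Q = 92.5 × 1.97 × (299 − 208) = 16582 kJ/min
Energy balance on cold side (adiabatic exchanger): Q = ṁ_c·Cp_c·(T_c,out − T_c,in)
T_c,out = 11.7 + 16582/(186 × 2.53) = 46.938 °C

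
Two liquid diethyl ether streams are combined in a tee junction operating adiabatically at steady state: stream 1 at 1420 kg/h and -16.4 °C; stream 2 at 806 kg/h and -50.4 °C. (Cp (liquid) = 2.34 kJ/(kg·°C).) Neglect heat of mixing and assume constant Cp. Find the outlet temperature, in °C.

Energy balance with Q = 0: Σ ṁᵢCp,ᵢ(T_out − Tᵢ) = 0
T_out = Σ ṁᵢCp,ᵢTᵢ / Σ ṁᵢCp,ᵢ
      = -149550 / 5208.8 = -28.711 °C

T_out = -28.7 °C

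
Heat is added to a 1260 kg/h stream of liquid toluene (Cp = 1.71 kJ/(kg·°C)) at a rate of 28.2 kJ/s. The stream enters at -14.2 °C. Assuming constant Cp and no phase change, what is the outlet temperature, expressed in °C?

Q = 28.2 kJ/s = 101520 kJ/h
ΔT = Q/(ṁ·Cp) = 101520/(1260×1.71) = 47.118 K
T_out = -14.2 + 47.118 = 32.918 °C

T_out = 32.9 °C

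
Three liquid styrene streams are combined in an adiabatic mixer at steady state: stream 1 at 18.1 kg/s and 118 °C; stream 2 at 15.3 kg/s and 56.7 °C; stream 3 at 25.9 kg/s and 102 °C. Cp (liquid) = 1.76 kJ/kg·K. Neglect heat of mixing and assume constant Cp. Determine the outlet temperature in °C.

T_out = 95.2 °C

Energy balance with Q = 0: Σ ṁᵢCp,ᵢ(T_out − Tᵢ) = 0
Σ ṁᵢCp,ᵢTᵢ = 18.1×1.76×118 + 15.3×1.76×56.7 + 25.9×1.76×102 = 9935.4
Σ ṁᵢCp,ᵢ = 18.1×1.76 + 15.3×1.76 + 25.9×1.76 = 104.37
T_out = 9935.4 / 104.37 = 95.196 °C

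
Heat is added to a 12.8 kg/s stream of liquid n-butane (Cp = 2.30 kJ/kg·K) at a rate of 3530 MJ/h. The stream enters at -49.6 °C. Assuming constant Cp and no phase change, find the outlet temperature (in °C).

Q = 3530 MJ/h = 980.56 kJ/s
ΔT = Q/(ṁ·Cp) = 980.56/(12.8×2.30) = 33.307 K
T_out = -49.6 + 33.307 = -16.293 °C

T_out = -16.3 °C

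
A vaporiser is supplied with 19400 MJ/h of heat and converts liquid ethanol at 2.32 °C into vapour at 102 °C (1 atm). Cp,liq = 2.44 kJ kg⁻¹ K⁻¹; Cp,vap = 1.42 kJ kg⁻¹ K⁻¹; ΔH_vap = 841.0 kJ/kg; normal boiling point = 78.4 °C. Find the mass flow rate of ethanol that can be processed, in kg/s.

Δh = 2.44×(78.4−2.32) + 841.0 + 1.42×(102−78.4) = 1060.1 kJ/kg
Q = 19400 MJ/h = 5388.9 kJ/s = 5388.9 kJ/s
ṁ = Q/Δh = 5388.9 / 1060.1 = 5.0832 kg/s

ṁ = 5.08 kg/s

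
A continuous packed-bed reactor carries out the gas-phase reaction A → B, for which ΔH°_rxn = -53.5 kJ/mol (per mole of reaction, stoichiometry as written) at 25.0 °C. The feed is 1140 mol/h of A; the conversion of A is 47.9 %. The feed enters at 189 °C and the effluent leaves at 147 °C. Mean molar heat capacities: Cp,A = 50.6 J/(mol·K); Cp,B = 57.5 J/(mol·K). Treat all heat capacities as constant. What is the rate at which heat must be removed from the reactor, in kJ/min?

Q_out = 520 kJ/min

Extent of reaction ξ = 0.479 × 1140 = 546.06 mol/h
Reaction term: ξ·ΔH°_rxn = 546.06 × -53.5 = -29214 kJ/h
Sensible, feed 189→25 °C: -9460.2 kJ/h
Outlet flows (mol/h): A 593.94, B 546.06
Sensible, products 25→147 °C: 7497.1 kJ/h
Q = ΔH = -31177 kJ/h = -8.6604 kW
Heat removed = 519.62 kJ/min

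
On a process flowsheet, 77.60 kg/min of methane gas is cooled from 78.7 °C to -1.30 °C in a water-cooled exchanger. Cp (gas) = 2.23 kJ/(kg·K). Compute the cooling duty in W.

Q = ṁ·Cp·ΔT = 77.60 × 2.23 × (-1.30 − 78.7) = -13844 kJ/min
Converting: 13844 / 60 s = 230.73 kW
Cooling duty = 230730 W

Q_c = 231000 W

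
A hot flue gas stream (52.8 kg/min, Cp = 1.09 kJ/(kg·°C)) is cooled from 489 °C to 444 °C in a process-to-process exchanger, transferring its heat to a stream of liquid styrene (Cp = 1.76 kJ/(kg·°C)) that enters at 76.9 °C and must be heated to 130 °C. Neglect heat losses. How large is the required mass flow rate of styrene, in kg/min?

Heat released by hot stream: Q = 52.8 × 1.09 × (489 − 444) = 2589.8 kJ/min
Energy balance on cold side (adiabatic exchanger): Q = ṁ_c·Cp_c·(T_c,out − T_c,in)
ṁ_c = 2589.8 / [1.76 × (130 − 76.9)] = 27.712 kg/min

ṁ_c = 27.7 kg/min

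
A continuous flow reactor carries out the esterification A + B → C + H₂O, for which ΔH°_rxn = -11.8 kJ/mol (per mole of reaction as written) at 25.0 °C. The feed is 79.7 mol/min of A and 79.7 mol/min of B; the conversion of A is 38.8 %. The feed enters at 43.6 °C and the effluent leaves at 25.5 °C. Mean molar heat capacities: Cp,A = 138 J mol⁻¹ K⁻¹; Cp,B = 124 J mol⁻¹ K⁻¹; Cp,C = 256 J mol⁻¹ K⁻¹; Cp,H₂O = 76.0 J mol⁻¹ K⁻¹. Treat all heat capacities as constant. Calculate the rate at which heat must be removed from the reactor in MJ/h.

Extent of reaction ξ = 0.388 × 79.7 = 30.924 mol/min
Reaction term: ξ·ΔH°_rxn = 30.924 × -11.8 = -364.9 kJ/min
Sensible, feed 43.6→25 °C: -388.39 kJ/min
Outlet flows (mol/min): A 48.776, B 48.776, C 30.924, H₂O 30.924
Sensible, products 25→25.5 °C: 11.523 kJ/min
Q = ΔH = -741.77 kJ/min = -12.363 kW
Heat removed = 44.506 MJ/h

Q_out = 44.5 MJ/h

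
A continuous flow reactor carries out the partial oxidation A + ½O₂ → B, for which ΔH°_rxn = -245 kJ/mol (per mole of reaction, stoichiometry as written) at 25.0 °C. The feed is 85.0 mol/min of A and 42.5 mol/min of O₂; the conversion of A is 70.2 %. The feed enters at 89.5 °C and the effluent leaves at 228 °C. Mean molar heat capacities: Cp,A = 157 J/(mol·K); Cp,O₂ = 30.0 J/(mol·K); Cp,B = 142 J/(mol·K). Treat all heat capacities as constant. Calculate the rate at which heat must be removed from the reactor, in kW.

Q_out = 216 kW

Extent of reaction ξ = 0.702 × 85.0 = 59.67 mol/min
Reaction term: ξ·ΔH°_rxn = 59.67 × -245 = -14619 kJ/min
Sensible, feed 89.5→25 °C: -942.99 kJ/min
Outlet flows (mol/min): A 25.33, O₂ 12.665, B 59.67
Sensible, products 25→228 °C: 2604.5 kJ/min
Q = ΔH = -12958 kJ/min = -215.96 kW
Heat removed = 215.96 kW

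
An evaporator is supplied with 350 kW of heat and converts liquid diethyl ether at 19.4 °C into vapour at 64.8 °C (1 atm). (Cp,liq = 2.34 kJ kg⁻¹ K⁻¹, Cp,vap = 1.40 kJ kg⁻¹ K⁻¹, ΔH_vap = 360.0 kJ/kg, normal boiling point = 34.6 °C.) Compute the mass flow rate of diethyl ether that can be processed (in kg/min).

Δh = 2.34×(34.6−19.4) + 360.0 + 1.40×(64.8−34.6) = 437.85 kJ/kg
Q = 350 kW = 350 kJ/s = 21000 kJ/min
ṁ = Q/Δh = 21000 / 437.85 = 47.962 kg/min

ṁ = 48.0 kg/min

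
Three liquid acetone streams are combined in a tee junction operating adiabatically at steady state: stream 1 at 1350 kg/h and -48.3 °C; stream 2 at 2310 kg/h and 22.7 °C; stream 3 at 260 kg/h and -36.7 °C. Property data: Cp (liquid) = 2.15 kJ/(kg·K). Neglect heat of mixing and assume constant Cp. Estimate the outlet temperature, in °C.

T_out = -5.69 °C

Adiabatic, steady state ⇒ Σ ṁᵢCp,ᵢ(T_out − Tᵢ) = 0
Σ ṁᵢCp,ᵢTᵢ = 1350×2.15×-48.3 + 2310×2.15×22.7 + 260×2.15×-36.7 = -47966
Σ ṁᵢCp,ᵢ = 1350×2.15 + 2310×2.15 + 260×2.15 = 8428
T_out = -47966 / 8428 = -5.6913 °C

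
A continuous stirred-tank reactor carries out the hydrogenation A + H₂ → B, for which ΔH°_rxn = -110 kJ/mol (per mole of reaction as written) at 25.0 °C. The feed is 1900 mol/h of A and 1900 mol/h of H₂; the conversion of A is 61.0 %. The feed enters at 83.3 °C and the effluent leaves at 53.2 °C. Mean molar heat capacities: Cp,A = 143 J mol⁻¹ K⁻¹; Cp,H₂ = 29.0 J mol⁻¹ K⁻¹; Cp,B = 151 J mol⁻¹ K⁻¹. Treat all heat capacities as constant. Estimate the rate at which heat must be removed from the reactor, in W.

Q_out = 38300 W

Extent of reaction ξ = 0.610 × 1900 = 1159 mol/h
Reaction term: ξ·ΔH°_rxn = 1159 × -110 = -127490 kJ/h
Sensible, feed 83.3→25 °C: -19052 kJ/h
Outlet flows (mol/h): A 741, H₂ 741, B 1159
Sensible, products 25→53.2 °C: 8529.4 kJ/h
Q = ΔH = -138010 kJ/h = -38.337 kW
Heat removed = 38337 W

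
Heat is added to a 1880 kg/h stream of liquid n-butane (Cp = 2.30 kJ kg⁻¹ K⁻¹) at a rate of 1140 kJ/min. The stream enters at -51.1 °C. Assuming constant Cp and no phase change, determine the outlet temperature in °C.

Q = 1140 kJ/min = 68400 kJ/h
ΔT = Q/(ṁ·Cp) = 68400/(1880×2.30) = 15.819 K
T_out = -51.1 + 15.819 = -35.281 °C

T_out = -35.3 °C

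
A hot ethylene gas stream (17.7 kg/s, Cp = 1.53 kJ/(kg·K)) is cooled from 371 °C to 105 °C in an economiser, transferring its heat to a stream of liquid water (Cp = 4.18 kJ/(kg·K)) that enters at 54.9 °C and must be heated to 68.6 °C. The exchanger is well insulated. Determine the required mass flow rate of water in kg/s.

Heat released by hot stream: Q = 17.7 × 1.53 × (371 − 105) = 7203.5 kJ/s
Energy balance on cold side (adiabatic exchanger): Q = ṁ_c·Cp_c·(T_c,out − T_c,in)
ṁ_c = 7203.5 / [4.18 × (68.6 − 54.9)] = 125.79 kg/s

ṁ_c = 126 kg/s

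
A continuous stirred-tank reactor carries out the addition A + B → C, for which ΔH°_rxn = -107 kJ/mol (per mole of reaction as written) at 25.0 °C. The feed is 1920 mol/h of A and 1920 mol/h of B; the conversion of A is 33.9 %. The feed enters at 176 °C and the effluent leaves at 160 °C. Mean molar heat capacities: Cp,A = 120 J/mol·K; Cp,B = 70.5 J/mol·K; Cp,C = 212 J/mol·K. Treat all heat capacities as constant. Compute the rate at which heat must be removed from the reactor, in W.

Q_out = 20400 W

Extent of reaction ξ = 0.339 × 1920 = 650.88 mol/h
Reaction term: ξ·ΔH°_rxn = 650.88 × -107 = -69644 kJ/h
Sensible, feed 176→25 °C: -55230 kJ/h
Outlet flows (mol/h): A 1269.1, B 1269.1, C 650.88
Sensible, products 25→160 °C: 51267 kJ/h
Q = ΔH = -73607 kJ/h = -20.446 kW
Heat removed = 20446 W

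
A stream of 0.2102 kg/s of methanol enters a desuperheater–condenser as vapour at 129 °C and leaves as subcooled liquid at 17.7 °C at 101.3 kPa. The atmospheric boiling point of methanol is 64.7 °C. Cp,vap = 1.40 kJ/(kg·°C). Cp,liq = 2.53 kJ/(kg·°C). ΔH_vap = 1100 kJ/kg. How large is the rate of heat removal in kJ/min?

Q_c = 16500 kJ/min

vapour 129→64.7 °C: -90.02 kJ/kg
condensation at 64.7 °C: -1100 kJ/kg
liquid 64.7→17.7 °C: -118.91 kJ/kg
Δh = -90.02 + -1100 + -118.91 = -1308.9 kJ/kg
Q = ṁ·Δh = 0.2102 kg/s × -1308.9 kJ/kg = -275.14 kJ/s
|Q| = 275.14 kW = 16508 kJ/min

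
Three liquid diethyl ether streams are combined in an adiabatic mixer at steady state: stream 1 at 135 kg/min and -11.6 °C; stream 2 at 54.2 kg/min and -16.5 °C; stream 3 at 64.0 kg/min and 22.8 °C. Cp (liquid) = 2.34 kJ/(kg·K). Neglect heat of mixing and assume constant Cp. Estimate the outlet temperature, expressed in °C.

Adiabatic, steady state ⇒ Σ ṁᵢCp,ᵢ(T_out − Tᵢ) = 0
Σ ṁᵢCp,ᵢTᵢ = 135×2.34×-11.6 + 54.2×2.34×-16.5 + 64.0×2.34×22.8 = -2342.6
Σ ṁᵢCp,ᵢ = 135×2.34 + 54.2×2.34 + 64.0×2.34 = 592.49
T_out = -2342.6 / 592.49 = -3.9538 °C

T_out = -3.95 °C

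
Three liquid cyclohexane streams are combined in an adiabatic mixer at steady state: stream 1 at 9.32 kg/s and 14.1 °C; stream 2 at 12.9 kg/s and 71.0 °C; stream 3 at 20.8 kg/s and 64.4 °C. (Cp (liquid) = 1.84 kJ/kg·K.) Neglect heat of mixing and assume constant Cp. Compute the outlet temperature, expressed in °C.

Energy balance with Q = 0: Σ ṁᵢCp,ᵢ(T_out − Tᵢ) = 0
Σ ṁᵢCp,ᵢTᵢ = 9.32×1.84×14.1 + 12.9×1.84×71.0 + 20.8×1.84×64.4 = 4391.8
Σ ṁᵢCp,ᵢ = 9.32×1.84 + 12.9×1.84 + 20.8×1.84 = 79.157
T_out = 4391.8 / 79.157 = 55.482 °C

T_out = 55.5 °C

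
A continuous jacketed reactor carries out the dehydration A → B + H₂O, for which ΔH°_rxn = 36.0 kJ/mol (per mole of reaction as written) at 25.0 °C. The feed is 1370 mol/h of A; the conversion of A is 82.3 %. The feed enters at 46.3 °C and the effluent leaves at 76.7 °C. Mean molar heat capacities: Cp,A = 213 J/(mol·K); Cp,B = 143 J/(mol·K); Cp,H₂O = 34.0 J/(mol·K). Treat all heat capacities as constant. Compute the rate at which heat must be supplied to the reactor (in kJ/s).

Q_in = 13.2 kJ/s

Extent of reaction ξ = 0.823 × 1370 = 1127.5 mol/h
Reaction term: ξ·ΔH°_rxn = 1127.5 × 36.0 = 40590 kJ/h
Sensible, feed 46.3→25 °C: -6215.6 kJ/h
Outlet flows (mol/h): A 242.49, B 1127.5, H₂O 1127.5
Sensible, products 25→76.7 °C: 12988 kJ/h
Q = ΔH = 47363 kJ/h = 13.156 kW
Heat supplied = 13.156 kJ/s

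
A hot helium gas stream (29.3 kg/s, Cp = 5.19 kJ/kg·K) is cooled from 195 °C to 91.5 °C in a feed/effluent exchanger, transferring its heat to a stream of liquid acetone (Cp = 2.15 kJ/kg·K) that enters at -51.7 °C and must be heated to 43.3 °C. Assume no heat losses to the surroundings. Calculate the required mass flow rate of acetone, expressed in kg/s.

ṁ_c = 77.1 kg/s

Heat released by hot stream: Q = 29.3 × 5.19 × (195 − 91.5) = 15739 kJ/s
Energy balance on cold side (adiabatic exchanger): Q = ṁ_c·Cp_c·(T_c,out − T_c,in)
ṁ_c = 15739 / [2.15 × (43.3 − -51.7)] = 77.057 kg/s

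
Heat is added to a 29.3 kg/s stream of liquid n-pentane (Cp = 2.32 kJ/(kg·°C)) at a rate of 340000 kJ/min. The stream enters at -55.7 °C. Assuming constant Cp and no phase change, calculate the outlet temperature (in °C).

Q = 340000 kJ/min = 5666.7 kJ/s
ΔT = Q/(ṁ·Cp) = 5666.7/(29.3×2.32) = 83.363 K
T_out = -55.7 + 83.363 = 27.663 °C

T_out = 27.7 °C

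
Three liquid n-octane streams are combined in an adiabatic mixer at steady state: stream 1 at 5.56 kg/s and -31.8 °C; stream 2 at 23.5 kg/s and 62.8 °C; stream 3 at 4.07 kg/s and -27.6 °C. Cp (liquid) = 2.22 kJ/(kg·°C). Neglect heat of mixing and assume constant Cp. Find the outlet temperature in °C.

Adiabatic, steady state ⇒ Σ ṁᵢCp,ᵢ(T_out − Tᵢ) = 0
T_out = Σ ṁᵢCp,ᵢTᵢ / Σ ṁᵢCp,ᵢ
      = 2634.4 / 73.549 = 35.818 °C

T_out = 35.8 °C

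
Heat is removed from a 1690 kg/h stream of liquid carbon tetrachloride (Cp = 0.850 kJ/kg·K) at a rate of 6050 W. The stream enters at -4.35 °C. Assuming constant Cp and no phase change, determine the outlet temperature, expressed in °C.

T_out = -19.5 °C

Q = 6050 W = 21780 kJ/h
ΔT = Q/(ṁ·Cp) = 21780/(1690×0.850) = 15.162 K
T_out = -4.35 − 15.162 = -19.512 °C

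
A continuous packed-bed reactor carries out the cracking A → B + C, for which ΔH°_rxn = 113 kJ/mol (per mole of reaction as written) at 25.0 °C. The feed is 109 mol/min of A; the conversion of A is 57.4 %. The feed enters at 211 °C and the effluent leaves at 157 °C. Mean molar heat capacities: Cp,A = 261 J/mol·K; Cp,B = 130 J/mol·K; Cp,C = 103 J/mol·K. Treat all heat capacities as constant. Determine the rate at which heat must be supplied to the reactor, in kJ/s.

Extent of reaction ξ = 0.574 × 109 = 62.566 mol/min
Reaction term: ξ·ΔH°_rxn = 62.566 × 113 = 7070 kJ/min
Sensible, feed 211→25 °C: -5291.5 kJ/min
Outlet flows (mol/min): A 46.434, B 62.566, C 62.566
Sensible, products 25→157 °C: 3524 kJ/min
Q = ΔH = 5302.5 kJ/min = 88.374 kW
Heat supplied = 88.374 kJ/s

Q_in = 88.4 kJ/s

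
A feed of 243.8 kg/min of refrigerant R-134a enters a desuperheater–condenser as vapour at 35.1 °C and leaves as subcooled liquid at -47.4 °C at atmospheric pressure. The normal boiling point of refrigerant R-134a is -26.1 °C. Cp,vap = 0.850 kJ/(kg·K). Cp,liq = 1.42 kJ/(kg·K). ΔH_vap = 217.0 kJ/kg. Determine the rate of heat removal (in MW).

vapour 35.1→-26.1 °C: -52.02 kJ/kg
condensation at -26.1 °C: -217 kJ/kg
liquid -26.1→-47.4 °C: -30.246 kJ/kg
Δh = -52.02 + -217 + -30.246 = -299.27 kJ/kg
Q = ṁ·Δh = 243.8 kg/min × -299.27 kJ/kg = -72961 kJ/min
|Q| = 1216 kW = 1.216 MW

Q_c = 1.22 MW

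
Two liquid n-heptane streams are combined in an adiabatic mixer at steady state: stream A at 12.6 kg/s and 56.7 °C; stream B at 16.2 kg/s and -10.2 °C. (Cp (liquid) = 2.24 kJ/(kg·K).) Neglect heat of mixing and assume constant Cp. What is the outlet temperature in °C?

No heat crosses the boundary, so H_out = H_in.
T_out = Σ ṁᵢCp,ᵢTᵢ / Σ ṁᵢCp,ᵢ
      = 1230.2 / 64.512 = 19.069 °C

T_out = 19.1 °C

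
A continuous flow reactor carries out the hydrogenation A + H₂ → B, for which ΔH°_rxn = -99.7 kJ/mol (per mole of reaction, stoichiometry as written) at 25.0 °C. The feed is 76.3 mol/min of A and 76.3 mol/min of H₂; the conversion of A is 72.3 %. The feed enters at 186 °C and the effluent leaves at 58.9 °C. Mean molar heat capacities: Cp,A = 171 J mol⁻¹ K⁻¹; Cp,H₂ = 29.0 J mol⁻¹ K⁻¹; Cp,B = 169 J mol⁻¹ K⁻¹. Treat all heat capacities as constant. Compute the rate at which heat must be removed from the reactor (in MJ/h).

Q_out = 450 MJ/h

Extent of reaction ξ = 0.723 × 76.3 = 55.165 mol/min
Reaction term: ξ·ΔH°_rxn = 55.165 × -99.7 = -5499.9 kJ/min
Sensible, feed 186→25 °C: -2456.9 kJ/min
Outlet flows (mol/min): A 21.135, H₂ 21.135, B 55.165
Sensible, products 25→58.9 °C: 459.34 kJ/min
Q = ΔH = -7497.5 kJ/min = -124.96 kW
Heat removed = 449.85 MJ/h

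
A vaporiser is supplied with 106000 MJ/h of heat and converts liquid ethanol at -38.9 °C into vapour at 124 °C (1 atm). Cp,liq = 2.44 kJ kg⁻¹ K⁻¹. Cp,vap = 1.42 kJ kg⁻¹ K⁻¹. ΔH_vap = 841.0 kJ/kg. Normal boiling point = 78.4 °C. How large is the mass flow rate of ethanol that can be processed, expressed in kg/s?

Δh = 2.44×(78.4−-38.9) + 841.0 + 1.42×(124−78.4) = 1192 kJ/kg
Q = 106000 MJ/h = 29444 kJ/s = 29444 kJ/s
ṁ = Q/Δh = 29444 / 1192 = 24.702 kg/s

ṁ = 24.7 kg/s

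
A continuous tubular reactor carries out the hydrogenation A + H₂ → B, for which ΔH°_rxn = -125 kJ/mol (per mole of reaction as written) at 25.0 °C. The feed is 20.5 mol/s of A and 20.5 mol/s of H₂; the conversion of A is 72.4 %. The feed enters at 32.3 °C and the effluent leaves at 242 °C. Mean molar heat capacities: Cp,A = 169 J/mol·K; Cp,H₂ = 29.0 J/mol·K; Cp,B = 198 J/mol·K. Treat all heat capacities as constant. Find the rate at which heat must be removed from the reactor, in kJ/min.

Q_out = 60200 kJ/min

Extent of reaction ξ = 0.724 × 20.5 = 14.842 mol/s
Reaction term: ξ·ΔH°_rxn = 14.842 × -125 = -1855.2 kJ/s
Sensible, feed 32.3→25 °C: -29.631 kJ/s
Outlet flows (mol/s): A 5.658, H₂ 5.658, B 14.842
Sensible, products 25→242 °C: 880.8 kJ/s
Q = ΔH = -1004.1 kJ/s = -1004.1 kW
Heat removed = 60245 kJ/min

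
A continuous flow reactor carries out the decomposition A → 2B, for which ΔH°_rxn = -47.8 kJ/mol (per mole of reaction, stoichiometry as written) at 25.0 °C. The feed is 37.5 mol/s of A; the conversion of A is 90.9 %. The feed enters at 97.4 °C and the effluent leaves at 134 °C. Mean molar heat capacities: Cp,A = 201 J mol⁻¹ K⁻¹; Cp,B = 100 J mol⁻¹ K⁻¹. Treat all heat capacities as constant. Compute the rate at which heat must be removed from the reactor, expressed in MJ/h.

Q_out = 4890 MJ/h

Extent of reaction ξ = 0.909 × 37.5 = 34.087 mol/s
Reaction term: ξ·ΔH°_rxn = 34.087 × -47.8 = -1629.4 kJ/s
Sensible, feed 97.4→25 °C: -545.72 kJ/s
Outlet flows (mol/s): A 3.4125, B 68.175
Sensible, products 25→134 °C: 817.87 kJ/s
Q = ΔH = -1357.2 kJ/s = -1357.2 kW
Heat removed = 4886 MJ/h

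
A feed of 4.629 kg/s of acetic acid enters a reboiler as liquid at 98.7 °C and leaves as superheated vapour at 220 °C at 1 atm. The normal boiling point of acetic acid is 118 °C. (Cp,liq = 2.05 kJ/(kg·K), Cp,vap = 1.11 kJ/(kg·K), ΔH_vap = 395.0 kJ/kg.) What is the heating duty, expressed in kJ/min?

Q = 152000 kJ/min

liquid 98.7→118 °C: 39.565 kJ/kg
vaporisation at 118 °C: 395 kJ/kg
vapour 118→220 °C: 113.22 kJ/kg
Δh = 39.565 + 395 + 113.22 = 547.78 kJ/kg
Q = ṁ·Δh = 4.629 kg/s × 547.78 kJ/kg = 2535.7 kJ/s
|Q| = 2535.7 kW = 152140 kJ/min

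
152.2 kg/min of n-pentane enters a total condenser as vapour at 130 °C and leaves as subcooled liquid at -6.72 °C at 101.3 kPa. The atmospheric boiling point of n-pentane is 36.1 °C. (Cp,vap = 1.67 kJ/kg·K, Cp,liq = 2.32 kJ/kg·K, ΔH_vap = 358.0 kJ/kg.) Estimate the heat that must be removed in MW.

vapour 130→36.1 °C: -156.81 kJ/kg
condensation at 36.1 °C: -358 kJ/kg
liquid 36.1→-6.72 °C: -99.342 kJ/kg
Δh = -156.81 + -358 + -99.342 = -614.16 kJ/kg
Q = ṁ·Δh = 152.2 kg/min × -614.16 kJ/kg = -93474 kJ/min
|Q| = 1557.9 kW = 1.5579 MW

Q_c = 1.56 MW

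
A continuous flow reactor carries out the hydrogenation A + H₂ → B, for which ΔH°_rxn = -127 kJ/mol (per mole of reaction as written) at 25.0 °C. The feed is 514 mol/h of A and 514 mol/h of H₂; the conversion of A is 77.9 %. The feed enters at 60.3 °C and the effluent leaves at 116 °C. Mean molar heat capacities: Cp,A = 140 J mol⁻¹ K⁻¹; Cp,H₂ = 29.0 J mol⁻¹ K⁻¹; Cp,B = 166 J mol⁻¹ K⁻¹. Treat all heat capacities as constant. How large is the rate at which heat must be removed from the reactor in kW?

Q_out = 12.8 kW

Extent of reaction ξ = 0.779 × 514 = 400.41 mol/h
Reaction term: ξ·ΔH°_rxn = 400.41 × -127 = -50852 kJ/h
Sensible, feed 60.3→25 °C: -3066.4 kJ/h
Outlet flows (mol/h): A 113.59, H₂ 113.59, B 400.41
Sensible, products 25→116 °C: 7795.5 kJ/h
Q = ΔH = -46122 kJ/h = -12.812 kW
Heat removed = 12.812 kW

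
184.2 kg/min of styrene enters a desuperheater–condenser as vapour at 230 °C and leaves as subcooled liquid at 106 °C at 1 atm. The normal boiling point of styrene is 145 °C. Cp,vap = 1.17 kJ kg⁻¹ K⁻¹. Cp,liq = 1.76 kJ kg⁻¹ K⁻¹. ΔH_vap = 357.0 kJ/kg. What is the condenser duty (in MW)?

Q_c = 1.61 MW

vapour 230→145 °C: -99.45 kJ/kg
condensation at 145 °C: -357 kJ/kg
liquid 145→106 °C: -68.64 kJ/kg
Δh = -99.45 + -357 + -68.64 = -525.09 kJ/kg
Q = ṁ·Δh = 184.2 kg/min × -525.09 kJ/kg = -96722 kJ/min
|Q| = 1612 kW = 1.612 MW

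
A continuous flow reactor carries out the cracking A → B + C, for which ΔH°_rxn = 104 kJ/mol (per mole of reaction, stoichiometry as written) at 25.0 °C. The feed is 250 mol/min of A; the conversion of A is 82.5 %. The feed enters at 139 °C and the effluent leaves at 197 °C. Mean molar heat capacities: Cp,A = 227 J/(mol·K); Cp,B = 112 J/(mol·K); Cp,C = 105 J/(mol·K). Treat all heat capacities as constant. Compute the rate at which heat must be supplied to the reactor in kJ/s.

Q_in = 406 kJ/s

Extent of reaction ξ = 0.825 × 250 = 206.25 mol/min
Reaction term: ξ·ΔH°_rxn = 206.25 × 104 = 21450 kJ/min
Sensible, feed 139→25 °C: -6469.5 kJ/min
Outlet flows (mol/min): A 43.75, B 206.25, C 206.25
Sensible, products 25→197 °C: 9406.2 kJ/min
Q = ΔH = 24387 kJ/min = 406.45 kW
Heat supplied = 406.45 kJ/s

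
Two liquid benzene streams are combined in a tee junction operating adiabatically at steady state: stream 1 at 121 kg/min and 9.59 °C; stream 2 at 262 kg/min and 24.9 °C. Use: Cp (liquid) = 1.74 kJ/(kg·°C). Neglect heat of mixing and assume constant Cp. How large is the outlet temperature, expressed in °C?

Adiabatic, steady state ⇒ Σ ṁᵢCp,ᵢ(T_out − Tᵢ) = 0
Σ ṁᵢCp,ᵢTᵢ = 121×1.74×9.59 + 262×1.74×24.9 = 13370
Σ ṁᵢCp,ᵢ = 121×1.74 + 262×1.74 = 666.42
T_out = 13370 / 666.42 = 20.063 °C

T_out = 20.1 °C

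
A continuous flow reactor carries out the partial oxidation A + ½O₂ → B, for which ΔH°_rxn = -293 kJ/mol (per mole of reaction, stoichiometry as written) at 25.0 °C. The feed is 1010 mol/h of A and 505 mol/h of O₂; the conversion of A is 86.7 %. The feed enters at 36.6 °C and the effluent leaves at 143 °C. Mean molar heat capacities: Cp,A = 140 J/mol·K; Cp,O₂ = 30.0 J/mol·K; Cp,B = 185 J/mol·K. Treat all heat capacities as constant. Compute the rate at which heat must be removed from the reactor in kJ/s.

Q_out = 65.8 kJ/s

Extent of reaction ξ = 0.867 × 1010 = 875.67 mol/h
Reaction term: ξ·ΔH°_rxn = 875.67 × -293 = -256570 kJ/h
Sensible, feed 36.6→25 °C: -1816 kJ/h
Outlet flows (mol/h): A 134.33, O₂ 67.165, B 875.67
Sensible, products 25→143 °C: 21573 kJ/h
Q = ΔH = -236810 kJ/h = -65.782 kW
Heat removed = 65.782 kJ/s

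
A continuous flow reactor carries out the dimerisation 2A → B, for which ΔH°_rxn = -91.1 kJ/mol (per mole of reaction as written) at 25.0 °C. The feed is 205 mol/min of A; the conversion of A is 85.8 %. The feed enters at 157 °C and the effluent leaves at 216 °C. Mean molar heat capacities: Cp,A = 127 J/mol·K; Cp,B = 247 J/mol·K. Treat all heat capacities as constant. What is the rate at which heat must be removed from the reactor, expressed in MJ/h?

Q_out = 396 MJ/h

Extent of reaction ξ = 0.858 × 205 / 2 = 87.945 mol/min
Reaction term: ξ·ΔH°_rxn = 87.945 × -91.1 = -8011.8 kJ/min
Sensible, feed 157→25 °C: -3436.6 kJ/min
Outlet flows (mol/min): A 29.11, B 87.945
Sensible, products 25→216 °C: 4855.1 kJ/min
Q = ΔH = -6593.3 kJ/min = -109.89 kW
Heat removed = 395.6 MJ/h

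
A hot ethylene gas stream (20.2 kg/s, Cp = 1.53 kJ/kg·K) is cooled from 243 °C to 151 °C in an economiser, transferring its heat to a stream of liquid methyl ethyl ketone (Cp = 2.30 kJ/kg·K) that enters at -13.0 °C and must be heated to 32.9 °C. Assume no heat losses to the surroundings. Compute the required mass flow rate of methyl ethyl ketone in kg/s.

ṁ_c = 26.9 kg/s

Heat released by hot stream: Q = 20.2 × 1.53 × (243 − 151) = 2843.4 kJ/s
Energy balance on cold side (adiabatic exchanger): Q = ṁ_c·Cp_c·(T_c,out − T_c,in)
ṁ_c = 2843.4 / [2.30 × (32.9 − -13.0)] = 26.933 kg/s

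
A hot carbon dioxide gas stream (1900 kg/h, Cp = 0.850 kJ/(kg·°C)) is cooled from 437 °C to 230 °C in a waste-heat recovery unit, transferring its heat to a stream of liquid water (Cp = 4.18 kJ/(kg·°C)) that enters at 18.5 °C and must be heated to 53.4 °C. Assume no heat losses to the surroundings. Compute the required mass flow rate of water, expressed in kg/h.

ṁ_c = 2290 kg/h

Heat released by hot stream: Q = 1900 × 0.850 × (437 − 230) = 334300 kJ/h
Energy balance on cold side (adiabatic exchanger): Q = ṁ_c·Cp_c·(T_c,out − T_c,in)
ṁ_c = 334300 / [4.18 × (53.4 − 18.5)] = 2291.6 kg/h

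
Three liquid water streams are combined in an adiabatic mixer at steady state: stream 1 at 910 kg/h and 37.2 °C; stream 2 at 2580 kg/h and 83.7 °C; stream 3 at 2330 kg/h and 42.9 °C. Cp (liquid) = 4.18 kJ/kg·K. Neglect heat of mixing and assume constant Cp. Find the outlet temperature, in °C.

T_out = 60.1 °C

Adiabatic, steady state ⇒ Σ ṁᵢCp,ᵢ(T_out − Tᵢ) = 0
Σ ṁᵢCp,ᵢTᵢ = 910×4.18×37.2 + 2580×4.18×83.7 + 2330×4.18×42.9 = 1.462e+06
Σ ṁᵢCp,ᵢ = 910×4.18 + 2580×4.18 + 2330×4.18 = 24328
T_out = 1.462e+06 / 24328 = 60.095 °C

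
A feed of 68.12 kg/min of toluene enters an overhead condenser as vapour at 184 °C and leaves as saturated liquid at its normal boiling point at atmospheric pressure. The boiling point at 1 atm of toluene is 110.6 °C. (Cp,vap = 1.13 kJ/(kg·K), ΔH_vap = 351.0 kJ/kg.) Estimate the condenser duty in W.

Q_c = 493000 W

vapour 184→110.6 °C: -82.942 kJ/kg
condensation at 110.6 °C: -351 kJ/kg
Δh = -82.942 + -351 = -433.94 kJ/kg
Q = ṁ·Δh = 68.12 kg/min × -433.94 kJ/kg = -29560 kJ/min
|Q| = 492.67 kW = 492670 W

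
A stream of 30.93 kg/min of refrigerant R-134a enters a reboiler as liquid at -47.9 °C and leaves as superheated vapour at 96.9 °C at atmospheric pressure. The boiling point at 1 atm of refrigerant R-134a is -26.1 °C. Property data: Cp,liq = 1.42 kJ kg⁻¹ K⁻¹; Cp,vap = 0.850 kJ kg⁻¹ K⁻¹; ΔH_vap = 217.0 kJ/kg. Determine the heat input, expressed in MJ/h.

liquid -47.9→-26.1 °C: 30.956 kJ/kg
vaporisation at -26.1 °C: 217 kJ/kg
vapour -26.1→96.9 °C: 104.55 kJ/kg
Δh = 30.956 + 217 + 104.55 = 352.51 kJ/kg
Q = ṁ·Δh = 30.93 kg/min × 352.51 kJ/kg = 10903 kJ/min
|Q| = 181.72 kW = 654.18 MJ/h

Q = 654 MJ/h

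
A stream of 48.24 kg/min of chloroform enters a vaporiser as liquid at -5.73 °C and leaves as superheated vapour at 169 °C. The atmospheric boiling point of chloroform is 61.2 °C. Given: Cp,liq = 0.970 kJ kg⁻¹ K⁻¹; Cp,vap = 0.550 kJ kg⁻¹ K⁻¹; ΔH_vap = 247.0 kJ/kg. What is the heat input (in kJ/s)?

liquid -5.73→61.2 °C: 64.922 kJ/kg
vaporisation at 61.2 °C: 247 kJ/kg
vapour 61.2→169 °C: 59.29 kJ/kg
Δh = 64.922 + 247 + 59.29 = 371.21 kJ/kg
Q = ṁ·Δh = 48.24 kg/min × 371.21 kJ/kg = 17907 kJ/min
|Q| = 298.45 kW

Q = 298 kJ/s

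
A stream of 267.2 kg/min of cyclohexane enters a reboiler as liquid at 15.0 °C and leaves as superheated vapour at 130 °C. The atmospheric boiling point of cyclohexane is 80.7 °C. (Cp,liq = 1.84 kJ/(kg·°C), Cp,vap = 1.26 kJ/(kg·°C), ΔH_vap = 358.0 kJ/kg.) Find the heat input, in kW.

liquid 15.0→80.7 °C: 120.89 kJ/kg
vaporisation at 80.7 °C: 358 kJ/kg
vapour 80.7→130 °C: 62.118 kJ/kg
Δh = 120.89 + 358 + 62.118 = 541.01 kJ/kg
Q = ṁ·Δh = 267.2 kg/min × 541.01 kJ/kg = 144560 kJ/min
|Q| = 2409.3 kW

Q = 2410 kW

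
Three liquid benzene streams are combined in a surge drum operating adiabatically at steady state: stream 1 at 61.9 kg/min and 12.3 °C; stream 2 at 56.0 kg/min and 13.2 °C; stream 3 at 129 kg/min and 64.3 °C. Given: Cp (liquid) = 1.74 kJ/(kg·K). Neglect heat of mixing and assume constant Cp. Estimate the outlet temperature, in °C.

T_out = 39.7 °C

Energy balance with Q = 0: Σ ṁᵢCp,ᵢ(T_out − Tᵢ) = 0
Σ ṁᵢCp,ᵢTᵢ = 61.9×1.74×12.3 + 56.0×1.74×13.2 + 129×1.74×64.3 = 17044
Σ ṁᵢCp,ᵢ = 61.9×1.74 + 56.0×1.74 + 129×1.74 = 429.61
T_out = 17044 / 429.61 = 39.673 °C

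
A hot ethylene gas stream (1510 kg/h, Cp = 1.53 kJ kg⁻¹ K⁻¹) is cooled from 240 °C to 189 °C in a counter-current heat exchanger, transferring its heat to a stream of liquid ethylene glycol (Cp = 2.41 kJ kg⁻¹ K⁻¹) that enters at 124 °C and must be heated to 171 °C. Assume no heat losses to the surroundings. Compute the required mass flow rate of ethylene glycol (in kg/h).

ṁ_c = 1040 kg/h

Heat released by hot stream: Q = 1510 × 1.53 × (240 − 189) = 117830 kJ/h
Energy balance on cold side (adiabatic exchanger): Q = ṁ_c·Cp_c·(T_c,out − T_c,in)
ṁ_c = 117830 / [2.41 × (171 − 124)] = 1040.2 kg/h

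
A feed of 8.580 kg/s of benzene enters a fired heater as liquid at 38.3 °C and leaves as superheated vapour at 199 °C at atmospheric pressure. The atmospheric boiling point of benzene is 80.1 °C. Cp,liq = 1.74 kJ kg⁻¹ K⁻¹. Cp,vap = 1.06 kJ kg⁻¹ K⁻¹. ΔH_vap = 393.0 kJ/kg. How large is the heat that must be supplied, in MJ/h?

liquid 38.3→80.1 °C: 72.732 kJ/kg
vaporisation at 80.1 °C: 393 kJ/kg
vapour 80.1→199 °C: 126.03 kJ/kg
Δh = 72.732 + 393 + 126.03 = 591.77 kJ/kg
Q = ṁ·Δh = 8.580 kg/s × 591.77 kJ/kg = 5077.4 kJ/s
|Q| = 5077.4 kW = 18278 MJ/h

Q = 18300 MJ/h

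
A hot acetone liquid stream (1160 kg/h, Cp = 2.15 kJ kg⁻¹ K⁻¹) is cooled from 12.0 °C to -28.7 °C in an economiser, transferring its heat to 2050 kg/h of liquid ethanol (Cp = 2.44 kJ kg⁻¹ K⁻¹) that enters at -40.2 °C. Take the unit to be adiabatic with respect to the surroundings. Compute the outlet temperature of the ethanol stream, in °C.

Heat released by hot stream: Q = 1160 × 2.15 × (12.0 − -28.7) = 101510 kJ/h
Energy balance on cold side (adiabatic exchanger): Q = ṁ_c·Cp_c·(T_c,out − T_c,in)
T_c,out = -40.2 + 101510/(2050 × 2.44) = -19.907 °C

T_c,out = -19.9 °C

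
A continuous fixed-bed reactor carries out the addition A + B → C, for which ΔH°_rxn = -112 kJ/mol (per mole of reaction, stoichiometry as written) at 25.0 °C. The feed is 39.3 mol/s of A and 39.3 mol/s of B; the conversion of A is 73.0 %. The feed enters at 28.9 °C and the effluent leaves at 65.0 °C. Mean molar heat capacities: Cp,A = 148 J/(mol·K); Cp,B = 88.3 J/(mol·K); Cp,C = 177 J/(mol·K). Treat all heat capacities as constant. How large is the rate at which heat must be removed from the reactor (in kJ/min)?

Extent of reaction ξ = 0.730 × 39.3 = 28.689 mol/s
Reaction term: ξ·ΔH°_rxn = 28.689 × -112 = -3213.2 kJ/s
Sensible, feed 28.9→25 °C: -36.218 kJ/s
Outlet flows (mol/s): A 10.611, B 10.611, C 28.689
Sensible, products 25→65.0 °C: 303.41 kJ/s
Q = ΔH = -2946 kJ/s = -2946 kW
Heat removed = 176760 kJ/min

Q_out = 177000 kJ/min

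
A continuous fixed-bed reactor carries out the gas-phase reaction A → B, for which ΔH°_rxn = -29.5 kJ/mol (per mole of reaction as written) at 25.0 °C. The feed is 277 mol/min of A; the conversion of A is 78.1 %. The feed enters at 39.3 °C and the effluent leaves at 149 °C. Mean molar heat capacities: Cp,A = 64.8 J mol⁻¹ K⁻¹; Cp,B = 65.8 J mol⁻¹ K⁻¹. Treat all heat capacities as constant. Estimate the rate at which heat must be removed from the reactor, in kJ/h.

Q_out = 263000 kJ/h

Extent of reaction ξ = 0.781 × 277 = 216.34 mol/min
Reaction term: ξ·ΔH°_rxn = 216.34 × -29.5 = -6381.9 kJ/min
Sensible, feed 39.3→25 °C: -256.68 kJ/min
Outlet flows (mol/min): A 60.663, B 216.34
Sensible, products 25→149 °C: 2252.6 kJ/min
Q = ΔH = -4386 kJ/min = -73.101 kW
Heat removed = 263160 kJ/h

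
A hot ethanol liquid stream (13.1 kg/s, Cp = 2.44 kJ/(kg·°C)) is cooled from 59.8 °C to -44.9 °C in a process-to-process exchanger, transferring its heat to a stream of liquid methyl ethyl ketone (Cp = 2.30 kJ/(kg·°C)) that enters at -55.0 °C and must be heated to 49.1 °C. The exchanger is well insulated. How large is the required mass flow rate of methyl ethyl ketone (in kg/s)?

ṁ_c = 14.0 kg/s

Heat released by hot stream: Q = 13.1 × 2.44 × (59.8 − -44.9) = 3346.6 kJ/s
Energy balance on cold side (adiabatic exchanger): Q = ṁ_c·Cp_c·(T_c,out − T_c,in)
ṁ_c = 3346.6 / [2.30 × (49.1 − -55.0)] = 13.977 kg/s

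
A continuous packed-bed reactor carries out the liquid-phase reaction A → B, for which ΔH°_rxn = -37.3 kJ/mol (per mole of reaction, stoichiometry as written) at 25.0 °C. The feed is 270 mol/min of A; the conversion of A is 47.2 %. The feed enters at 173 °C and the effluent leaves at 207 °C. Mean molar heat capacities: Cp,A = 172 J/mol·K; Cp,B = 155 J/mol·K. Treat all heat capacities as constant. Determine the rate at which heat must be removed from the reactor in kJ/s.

Extent of reaction ξ = 0.472 × 270 = 127.44 mol/min
Reaction term: ξ·ΔH°_rxn = 127.44 × -37.3 = -4753.5 kJ/min
Sensible, feed 173→25 °C: -6873.1 kJ/min
Outlet flows (mol/min): A 142.56, B 127.44
Sensible, products 25→207 °C: 8057.8 kJ/min
Q = ΔH = -3568.9 kJ/min = -59.481 kW
Heat removed = 59.481 kJ/s

Q_out = 59.5 kJ/s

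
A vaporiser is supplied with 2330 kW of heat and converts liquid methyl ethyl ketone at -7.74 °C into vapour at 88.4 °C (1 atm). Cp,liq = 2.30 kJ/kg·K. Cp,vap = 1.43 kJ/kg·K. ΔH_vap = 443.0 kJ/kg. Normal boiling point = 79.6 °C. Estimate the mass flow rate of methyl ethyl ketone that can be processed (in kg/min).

Δh = 2.30×(79.6−-7.74) + 443.0 + 1.43×(88.4−79.6) = 656.47 kJ/kg
Q = 2330 kW = 2330 kJ/s = 139800 kJ/min
ṁ = Q/Δh = 139800 / 656.47 = 212.96 kg/min

ṁ = 213 kg/min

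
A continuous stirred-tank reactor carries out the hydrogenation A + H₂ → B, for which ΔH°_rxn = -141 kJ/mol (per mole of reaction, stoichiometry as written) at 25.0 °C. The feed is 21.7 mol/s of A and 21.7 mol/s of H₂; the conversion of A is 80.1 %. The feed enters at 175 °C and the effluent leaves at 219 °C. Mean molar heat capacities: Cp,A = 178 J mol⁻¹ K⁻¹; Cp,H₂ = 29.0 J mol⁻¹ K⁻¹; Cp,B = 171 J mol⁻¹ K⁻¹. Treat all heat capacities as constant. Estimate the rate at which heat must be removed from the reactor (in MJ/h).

Extent of reaction ξ = 0.801 × 21.7 = 17.382 mol/s
Reaction term: ξ·ΔH°_rxn = 17.382 × -141 = -2450.8 kJ/s
Sensible, feed 175→25 °C: -673.78 kJ/s
Outlet flows (mol/s): A 4.3183, H₂ 4.3183, B 17.382
Sensible, products 25→219 °C: 750.03 kJ/s
Q = ΔH = -2374.6 kJ/s = -2374.6 kW
Heat removed = 8548.5 MJ/h

Q_out = 8550 MJ/h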